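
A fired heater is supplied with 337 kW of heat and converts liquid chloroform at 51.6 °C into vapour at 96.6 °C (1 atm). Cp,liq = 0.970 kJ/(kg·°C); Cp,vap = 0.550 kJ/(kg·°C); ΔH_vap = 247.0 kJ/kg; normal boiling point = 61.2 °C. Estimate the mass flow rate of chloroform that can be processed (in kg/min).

Δh = 0.970×(61.2−51.6) + 247.0 + 0.550×(96.6−61.2) = 275.78 kJ/kg
Q = 337 kW = 337 kJ/s = 20220 kJ/min
ṁ = Q/Δh = 20220 / 275.78 = 73.319 kg/min

ṁ = 73.3 kg/min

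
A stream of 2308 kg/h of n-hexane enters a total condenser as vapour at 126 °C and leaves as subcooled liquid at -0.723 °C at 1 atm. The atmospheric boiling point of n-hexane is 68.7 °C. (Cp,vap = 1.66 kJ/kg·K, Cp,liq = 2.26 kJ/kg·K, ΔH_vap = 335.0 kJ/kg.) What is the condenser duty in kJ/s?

vapour 126→68.7 °C: -95.118 kJ/kg
condensation at 68.7 °C: -335 kJ/kg
liquid 68.7→-0.723 °C: -156.9 kJ/kg
Δh = -95.118 + -335 + -156.9 = -587.01 kJ/kg
Q = ṁ·Δh = 2308 kg/h × -587.01 kJ/kg = -1.3548e+06 kJ/h
|Q| = 376.34 kW

Q_c = 376 kJ/s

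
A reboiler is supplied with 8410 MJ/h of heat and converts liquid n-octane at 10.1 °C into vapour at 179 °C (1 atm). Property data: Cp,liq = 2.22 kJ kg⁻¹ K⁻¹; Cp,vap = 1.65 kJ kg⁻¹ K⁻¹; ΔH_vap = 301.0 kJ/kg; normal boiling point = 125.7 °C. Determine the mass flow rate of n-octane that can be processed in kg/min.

ṁ = 217 kg/min

Δh = 2.22×(125.7−10.1) + 301.0 + 1.65×(179−125.7) = 645.58 kJ/kg
Q = 8410 MJ/h = 2336.1 kJ/s = 140170 kJ/min
ṁ = Q/Δh = 140170 / 645.58 = 217.12 kg/min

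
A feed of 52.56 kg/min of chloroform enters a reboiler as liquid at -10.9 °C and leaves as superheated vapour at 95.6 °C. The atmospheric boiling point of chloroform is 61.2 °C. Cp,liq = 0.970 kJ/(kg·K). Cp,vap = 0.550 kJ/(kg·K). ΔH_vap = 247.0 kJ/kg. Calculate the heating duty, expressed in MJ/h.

Q = 1060 MJ/h

liquid -10.9→61.2 °C: 69.937 kJ/kg
vaporisation at 61.2 °C: 247 kJ/kg
vapour 61.2→95.6 °C: 18.92 kJ/kg
Δh = 69.937 + 247 + 18.92 = 335.86 kJ/kg
Q = ṁ·Δh = 52.56 kg/min × 335.86 kJ/kg = 17653 kJ/min
|Q| = 294.21 kW = 1059.2 MJ/h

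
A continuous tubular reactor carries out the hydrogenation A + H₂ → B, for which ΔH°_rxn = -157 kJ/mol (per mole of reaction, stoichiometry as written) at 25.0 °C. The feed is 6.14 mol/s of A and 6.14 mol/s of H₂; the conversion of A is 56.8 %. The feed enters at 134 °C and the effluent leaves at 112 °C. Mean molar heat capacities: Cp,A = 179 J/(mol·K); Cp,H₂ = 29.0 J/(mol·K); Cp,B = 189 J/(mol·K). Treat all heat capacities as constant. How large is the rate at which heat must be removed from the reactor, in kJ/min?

Q_out = 34900 kJ/min

Extent of reaction ξ = 0.568 × 6.14 = 3.4875 mol/s
Reaction term: ξ·ΔH°_rxn = 3.4875 × -157 = -547.54 kJ/s
Sensible, feed 134→25 °C: -139.21 kJ/s
Outlet flows (mol/s): A 2.6525, H₂ 2.6525, B 3.4875
Sensible, products 25→112 °C: 105.34 kJ/s
Q = ΔH = -581.4 kJ/s = -581.4 kW
Heat removed = 34884 kJ/min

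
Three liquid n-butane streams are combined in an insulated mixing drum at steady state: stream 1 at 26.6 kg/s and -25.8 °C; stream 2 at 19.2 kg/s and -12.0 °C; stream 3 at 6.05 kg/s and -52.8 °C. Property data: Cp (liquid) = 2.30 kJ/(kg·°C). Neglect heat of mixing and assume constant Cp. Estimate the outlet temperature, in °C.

T_out = -23.8 °C

No heat crosses the boundary, so H_out = H_in.
Σ ṁᵢCp,ᵢTᵢ = 26.6×2.30×-25.8 + 19.2×2.30×-12.0 + 6.05×2.30×-52.8 = -2843.1
Σ ṁᵢCp,ᵢ = 26.6×2.30 + 19.2×2.30 + 6.05×2.30 = 119.25
T_out = -2843.1 / 119.25 = -23.84 °C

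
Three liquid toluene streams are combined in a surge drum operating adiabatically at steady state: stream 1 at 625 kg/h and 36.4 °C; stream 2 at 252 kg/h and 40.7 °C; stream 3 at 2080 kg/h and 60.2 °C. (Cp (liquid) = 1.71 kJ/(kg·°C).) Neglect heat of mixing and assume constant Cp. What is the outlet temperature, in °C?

Energy balance with Q = 0: Σ ṁᵢCp,ᵢ(T_out − Tᵢ) = 0
T_out = Σ ṁᵢCp,ᵢTᵢ / Σ ṁᵢCp,ᵢ
      = 270560 / 5056.5 = 53.508 °C

T_out = 53.5 °C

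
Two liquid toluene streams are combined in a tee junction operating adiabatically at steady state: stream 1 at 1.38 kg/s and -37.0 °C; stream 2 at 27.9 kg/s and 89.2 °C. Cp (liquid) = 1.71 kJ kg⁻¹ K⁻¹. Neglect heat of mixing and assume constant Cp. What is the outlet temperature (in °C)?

Adiabatic, steady state ⇒ Σ ṁᵢCp,ᵢ(T_out − Tᵢ) = 0
T_out = Σ ṁᵢCp,ᵢTᵢ / Σ ṁᵢCp,ᵢ
      = 4168.3 / 50.069 = 83.252 °C

T_out = 83.3 °C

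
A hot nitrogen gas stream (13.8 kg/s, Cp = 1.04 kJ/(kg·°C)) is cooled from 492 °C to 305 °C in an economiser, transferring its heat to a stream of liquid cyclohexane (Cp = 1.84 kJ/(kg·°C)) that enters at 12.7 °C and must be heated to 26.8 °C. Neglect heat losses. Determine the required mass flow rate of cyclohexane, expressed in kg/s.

ṁ_c = 103 kg/s

Heat released by hot stream: Q = 13.8 × 1.04 × (492 − 305) = 2683.8 kJ/s
Energy balance on cold side (adiabatic exchanger): Q = ṁ_c·Cp_c·(T_c,out − T_c,in)
ṁ_c = 2683.8 / [1.84 × (26.8 − 12.7)] = 103.45 kg/s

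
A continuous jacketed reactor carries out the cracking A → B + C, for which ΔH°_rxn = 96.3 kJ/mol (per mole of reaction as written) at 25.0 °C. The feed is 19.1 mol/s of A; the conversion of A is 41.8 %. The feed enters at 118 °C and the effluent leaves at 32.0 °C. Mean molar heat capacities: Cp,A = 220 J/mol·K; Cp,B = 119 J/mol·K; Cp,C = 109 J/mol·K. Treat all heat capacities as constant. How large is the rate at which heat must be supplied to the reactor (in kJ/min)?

Q_in = 24500 kJ/min

Extent of reaction ξ = 0.418 × 19.1 = 7.9838 mol/s
Reaction term: ξ·ΔH°_rxn = 7.9838 × 96.3 = 768.84 kJ/s
Sensible, feed 118→25 °C: -390.79 kJ/s
Outlet flows (mol/s): A 11.116, B 7.9838, C 7.9838
Sensible, products 25→32.0 °C: 29.861 kJ/s
Q = ΔH = 407.92 kJ/s = 407.92 kW
Heat supplied = 24475 kJ/min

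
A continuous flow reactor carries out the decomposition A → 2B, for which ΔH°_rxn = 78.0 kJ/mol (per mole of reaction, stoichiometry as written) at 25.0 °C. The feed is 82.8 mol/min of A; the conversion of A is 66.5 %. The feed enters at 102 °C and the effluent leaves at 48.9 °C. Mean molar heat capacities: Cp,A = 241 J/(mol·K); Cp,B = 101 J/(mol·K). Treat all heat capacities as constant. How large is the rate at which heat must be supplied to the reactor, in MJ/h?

Q_in = 191 MJ/h

Extent of reaction ξ = 0.665 × 82.8 = 55.062 mol/min
Reaction term: ξ·ΔH°_rxn = 55.062 × 78.0 = 4294.8 kJ/min
Sensible, feed 102→25 °C: -1536.5 kJ/min
Outlet flows (mol/min): A 27.738, B 110.12
Sensible, products 25→48.9 °C: 425.6 kJ/min
Q = ΔH = 3183.9 kJ/min = 53.065 kW
Heat supplied = 191.03 MJ/h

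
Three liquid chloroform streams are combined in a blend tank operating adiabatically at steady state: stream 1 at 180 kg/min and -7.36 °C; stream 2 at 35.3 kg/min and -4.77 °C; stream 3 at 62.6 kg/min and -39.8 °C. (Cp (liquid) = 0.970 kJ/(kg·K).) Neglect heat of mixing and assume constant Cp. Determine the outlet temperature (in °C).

T_out = -14.3 °C

Adiabatic, steady state ⇒ Σ ṁᵢCp,ᵢ(T_out − Tᵢ) = 0
Σ ṁᵢCp,ᵢTᵢ = 180×0.970×-7.36 + 35.3×0.970×-4.77 + 62.6×0.970×-39.8 = -3865.1
Σ ṁᵢCp,ᵢ = 180×0.970 + 35.3×0.970 + 62.6×0.970 = 269.56
T_out = -3865.1 / 269.56 = -14.338 °C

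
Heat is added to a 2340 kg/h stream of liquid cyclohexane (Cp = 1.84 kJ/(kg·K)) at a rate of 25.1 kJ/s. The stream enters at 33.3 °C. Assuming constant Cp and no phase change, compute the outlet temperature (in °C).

Q = 25.1 kJ/s = 90360 kJ/h
ΔT = Q/(ṁ·Cp) = 90360/(2340×1.84) = 20.987 K
T_out = 33.3 + 20.987 = 54.287 °C

T_out = 54.3 °C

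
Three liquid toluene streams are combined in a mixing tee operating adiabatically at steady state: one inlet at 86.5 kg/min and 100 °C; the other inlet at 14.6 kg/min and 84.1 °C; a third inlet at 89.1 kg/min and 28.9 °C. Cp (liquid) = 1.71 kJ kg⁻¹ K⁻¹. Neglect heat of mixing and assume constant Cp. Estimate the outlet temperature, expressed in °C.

No heat crosses the boundary, so H_out = H_in.
T_out = Σ ṁᵢCp,ᵢTᵢ / Σ ṁᵢCp,ᵢ
      = 21294 / 325.24 = 65.472 °C

T_out = 65.5 °C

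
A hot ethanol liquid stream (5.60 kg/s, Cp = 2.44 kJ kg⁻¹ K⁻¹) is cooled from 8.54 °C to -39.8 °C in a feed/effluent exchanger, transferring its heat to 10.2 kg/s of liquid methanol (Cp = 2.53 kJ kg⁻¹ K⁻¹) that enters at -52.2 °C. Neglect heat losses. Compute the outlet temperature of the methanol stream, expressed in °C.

T_c,out = -26.6 °C

Heat released by hot stream: Q = 5.60 × 2.44 × (8.54 − -39.8) = 660.52 kJ/s
Energy balance on cold side (adiabatic exchanger): Q = ṁ_c·Cp_c·(T_c,out − T_c,in)
T_c,out = -52.2 + 660.52/(10.2 × 2.53) = -26.604 °C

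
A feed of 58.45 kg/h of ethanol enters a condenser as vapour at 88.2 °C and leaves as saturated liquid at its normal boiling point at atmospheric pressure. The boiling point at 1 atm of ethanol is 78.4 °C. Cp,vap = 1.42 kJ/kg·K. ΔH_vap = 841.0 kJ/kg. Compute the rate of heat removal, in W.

vapour 88.2→78.4 °C: -13.916 kJ/kg
condensation at 78.4 °C: -841 kJ/kg
Δh = -13.916 + -841 = -854.92 kJ/kg
Q = ṁ·Δh = 58.45 kg/h × -854.92 kJ/kg = -49970 kJ/h
|Q| = 13.881 kW = 13881 W

Q_c = 13900 W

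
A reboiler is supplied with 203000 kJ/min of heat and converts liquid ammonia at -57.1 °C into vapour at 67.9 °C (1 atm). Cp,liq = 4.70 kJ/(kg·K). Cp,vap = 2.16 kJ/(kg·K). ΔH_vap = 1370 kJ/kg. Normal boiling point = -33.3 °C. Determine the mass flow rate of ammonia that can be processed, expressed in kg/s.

ṁ = 1.99 kg/s

Δh = 4.70×(-33.3−-57.1) + 1370 + 2.16×(67.9−-33.3) = 1700.5 kJ/kg
Q = 203000 kJ/min = 3383.3 kJ/s = 3383.3 kJ/s
ṁ = Q/Δh = 3383.3 / 1700.5 = 1.9897 kg/s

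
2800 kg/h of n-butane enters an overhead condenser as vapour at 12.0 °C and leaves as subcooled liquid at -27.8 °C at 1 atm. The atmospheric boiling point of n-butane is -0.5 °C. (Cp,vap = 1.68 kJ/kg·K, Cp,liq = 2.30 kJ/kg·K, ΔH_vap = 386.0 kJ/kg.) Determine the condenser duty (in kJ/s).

Q_c = 365 kJ/s

vapour 12.0→-0.5 °C: -21 kJ/kg
condensation at -0.5 °C: -386 kJ/kg
liquid -0.5→-27.8 °C: -62.79 kJ/kg
Δh = -21 + -386 + -62.79 = -469.79 kJ/kg
Q = ṁ·Δh = 2800 kg/h × -469.79 kJ/kg = -1.3154e+06 kJ/h
|Q| = 365.39 kW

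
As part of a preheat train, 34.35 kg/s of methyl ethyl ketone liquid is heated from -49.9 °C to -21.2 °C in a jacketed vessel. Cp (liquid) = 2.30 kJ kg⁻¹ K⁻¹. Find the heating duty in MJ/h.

Q = 8160 MJ/h

Q = ṁ·Cp·ΔT = 34.35 × 2.30 × (-21.2 − -49.9) = 2267.4 kJ/s
Heating duty = 8162.8 MJ/h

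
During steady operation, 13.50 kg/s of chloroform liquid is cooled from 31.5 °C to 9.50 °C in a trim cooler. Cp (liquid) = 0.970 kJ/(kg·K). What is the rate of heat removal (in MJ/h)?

Q_c = 1040 MJ/h

Q = ṁ·Cp·ΔT = 13.50 × 0.970 × (9.50 − 31.5) = -288.09 kJ/s
Cooling duty = 1037.1 MJ/h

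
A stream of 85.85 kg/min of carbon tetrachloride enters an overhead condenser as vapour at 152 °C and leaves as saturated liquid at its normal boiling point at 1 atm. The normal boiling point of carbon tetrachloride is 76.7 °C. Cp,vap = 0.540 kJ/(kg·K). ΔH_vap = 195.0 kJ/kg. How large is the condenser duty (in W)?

Q_c = 337000 W

vapour 152→76.7 °C: -40.662 kJ/kg
condensation at 76.7 °C: -195 kJ/kg
Δh = -40.662 + -195 = -235.66 kJ/kg
Q = ṁ·Δh = 85.85 kg/min × -235.66 kJ/kg = -20232 kJ/min
|Q| = 337.19 kW = 337190 W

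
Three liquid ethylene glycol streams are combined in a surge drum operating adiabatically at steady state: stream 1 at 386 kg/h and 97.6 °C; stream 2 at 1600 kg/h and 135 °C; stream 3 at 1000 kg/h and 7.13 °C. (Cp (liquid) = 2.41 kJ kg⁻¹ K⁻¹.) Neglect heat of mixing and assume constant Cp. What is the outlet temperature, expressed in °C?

Adiabatic, steady state ⇒ Σ ṁᵢCp,ᵢ(T_out − Tᵢ) = 0
T_out = Σ ṁᵢCp,ᵢTᵢ / Σ ṁᵢCp,ᵢ
      = 628540 / 7196.3 = 87.342 °C

T_out = 87.3 °C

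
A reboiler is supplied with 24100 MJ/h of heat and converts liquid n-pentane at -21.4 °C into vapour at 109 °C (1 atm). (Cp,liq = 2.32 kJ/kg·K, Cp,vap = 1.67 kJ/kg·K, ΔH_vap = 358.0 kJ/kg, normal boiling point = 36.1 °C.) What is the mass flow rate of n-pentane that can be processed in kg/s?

Δh = 2.32×(36.1−-21.4) + 358.0 + 1.67×(109−36.1) = 613.14 kJ/kg
Q = 24100 MJ/h = 6694.4 kJ/s = 6694.4 kJ/s
ṁ = Q/Δh = 6694.4 / 613.14 = 10.918 kg/s

ṁ = 10.9 kg/s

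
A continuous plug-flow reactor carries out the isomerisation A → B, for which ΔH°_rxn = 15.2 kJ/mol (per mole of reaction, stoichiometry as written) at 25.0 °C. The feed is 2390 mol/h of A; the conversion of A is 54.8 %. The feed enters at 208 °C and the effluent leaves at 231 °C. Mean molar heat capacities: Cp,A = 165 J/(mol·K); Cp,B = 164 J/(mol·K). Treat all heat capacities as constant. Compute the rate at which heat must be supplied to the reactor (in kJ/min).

Extent of reaction ξ = 0.548 × 2390 = 1309.7 mol/h
Reaction term: ξ·ΔH°_rxn = 1309.7 × 15.2 = 19908 kJ/h
Sensible, feed 208→25 °C: -72166 kJ/h
Outlet flows (mol/h): A 1080.3, B 1309.7
Sensible, products 25→231 °C: 80966 kJ/h
Q = ΔH = 28708 kJ/h = 7.9744 kW
Heat supplied = 478.47 kJ/min

Q_in = 478 kJ/min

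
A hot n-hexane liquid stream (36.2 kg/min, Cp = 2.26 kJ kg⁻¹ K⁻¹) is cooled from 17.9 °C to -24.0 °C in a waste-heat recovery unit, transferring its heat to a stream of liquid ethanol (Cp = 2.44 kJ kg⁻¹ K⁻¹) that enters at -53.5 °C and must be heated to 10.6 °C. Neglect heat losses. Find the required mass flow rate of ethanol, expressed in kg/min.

Heat released by hot stream: Q = 36.2 × 2.26 × (17.9 − -24.0) = 3427.9 kJ/min
Energy balance on cold side (adiabatic exchanger): Q = ṁ_c·Cp_c·(T_c,out − T_c,in)
ṁ_c = 3427.9 / [2.44 × (10.6 − -53.5)] = 21.917 kg/min

ṁ_c = 21.9 kg/min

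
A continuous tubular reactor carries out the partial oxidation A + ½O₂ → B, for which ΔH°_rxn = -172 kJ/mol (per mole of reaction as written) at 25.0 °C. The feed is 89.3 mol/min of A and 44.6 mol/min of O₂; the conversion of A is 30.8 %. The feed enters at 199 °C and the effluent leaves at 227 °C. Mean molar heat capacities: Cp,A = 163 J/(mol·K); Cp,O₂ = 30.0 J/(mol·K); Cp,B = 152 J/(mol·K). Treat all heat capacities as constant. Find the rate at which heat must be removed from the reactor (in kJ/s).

Q_out = 73.8 kJ/s

Extent of reaction ξ = 0.308 × 89.3 = 27.504 mol/min
Reaction term: ξ·ΔH°_rxn = 27.504 × -172 = -4730.8 kJ/min
Sensible, feed 199→25 °C: -2765.5 kJ/min
Outlet flows (mol/min): A 61.796, O₂ 30.848, B 27.504
Sensible, products 25→227 °C: 3066.1 kJ/min
Q = ΔH = -4430.2 kJ/min = -73.836 kW
Heat removed = 73.836 kJ/s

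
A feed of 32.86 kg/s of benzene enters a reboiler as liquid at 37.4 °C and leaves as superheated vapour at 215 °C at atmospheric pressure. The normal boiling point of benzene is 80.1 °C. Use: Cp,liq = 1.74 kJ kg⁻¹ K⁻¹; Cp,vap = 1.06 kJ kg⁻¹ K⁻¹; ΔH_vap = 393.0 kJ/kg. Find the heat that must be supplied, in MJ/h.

Q = 72200 MJ/h

liquid 37.4→80.1 °C: 74.298 kJ/kg
vaporisation at 80.1 °C: 393 kJ/kg
vapour 80.1→215 °C: 142.99 kJ/kg
Δh = 74.298 + 393 + 142.99 = 610.29 kJ/kg
Q = ṁ·Δh = 32.86 kg/s × 610.29 kJ/kg = 20054 kJ/s
|Q| = 20054 kW = 72195 MJ/h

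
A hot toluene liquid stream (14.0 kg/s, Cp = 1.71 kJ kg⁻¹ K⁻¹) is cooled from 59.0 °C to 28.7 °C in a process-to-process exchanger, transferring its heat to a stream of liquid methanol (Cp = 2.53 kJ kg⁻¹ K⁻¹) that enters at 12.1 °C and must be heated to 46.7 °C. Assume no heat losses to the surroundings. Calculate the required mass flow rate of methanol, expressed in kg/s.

ṁ_c = 8.29 kg/s

Heat released by hot stream: Q = 14.0 × 1.71 × (59.0 − 28.7) = 725.38 kJ/s
Energy balance on cold side (adiabatic exchanger): Q = ṁ_c·Cp_c·(T_c,out − T_c,in)
ṁ_c = 725.38 / [2.53 × (46.7 − 12.1)] = 8.2865 kg/s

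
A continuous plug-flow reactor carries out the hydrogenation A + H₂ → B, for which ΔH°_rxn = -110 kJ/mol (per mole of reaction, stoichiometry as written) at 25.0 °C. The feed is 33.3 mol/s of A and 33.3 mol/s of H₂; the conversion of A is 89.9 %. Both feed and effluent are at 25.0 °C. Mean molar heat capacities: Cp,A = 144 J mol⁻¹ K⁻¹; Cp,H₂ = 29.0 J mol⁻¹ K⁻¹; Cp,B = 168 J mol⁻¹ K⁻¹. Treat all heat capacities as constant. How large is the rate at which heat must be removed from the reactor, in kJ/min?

Extent of reaction ξ = 0.899 × 33.3 = 29.937 mol/s
Reaction term: ξ·ΔH°_rxn = 29.937 × -110 = -3293 kJ/s
Q = ΔH = -3293 kJ/s = -3293 kW
Heat removed = 197580 kJ/min

Q_out = 198000 kJ/min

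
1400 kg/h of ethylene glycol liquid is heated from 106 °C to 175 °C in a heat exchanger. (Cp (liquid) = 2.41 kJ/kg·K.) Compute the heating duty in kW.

Q = 64.7 kW

Q = ṁ·Cp·ΔT = 1400 × 2.41 × (175 − 106) = 232810 kJ/h
Converting: 232810 / 3600 s = 64.668 kW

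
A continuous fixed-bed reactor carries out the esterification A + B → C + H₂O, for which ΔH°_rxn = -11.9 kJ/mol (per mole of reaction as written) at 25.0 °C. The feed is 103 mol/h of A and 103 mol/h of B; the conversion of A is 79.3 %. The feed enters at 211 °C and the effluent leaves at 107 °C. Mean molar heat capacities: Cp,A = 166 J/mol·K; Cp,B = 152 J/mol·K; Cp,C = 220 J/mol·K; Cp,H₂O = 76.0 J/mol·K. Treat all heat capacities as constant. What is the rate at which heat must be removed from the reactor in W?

Extent of reaction ξ = 0.793 × 103 = 81.679 mol/h
Reaction term: ξ·ΔH°_rxn = 81.679 × -11.9 = -971.98 kJ/h
Sensible, feed 211→25 °C: -6092.2 kJ/h
Outlet flows (mol/h): A 21.321, B 21.321, C 81.679, H₂O 81.679
Sensible, products 25→107 °C: 2538.5 kJ/h
Q = ΔH = -4525.7 kJ/h = -1.2572 kW
Heat removed = 1257.2 W

Q_out = 1260 W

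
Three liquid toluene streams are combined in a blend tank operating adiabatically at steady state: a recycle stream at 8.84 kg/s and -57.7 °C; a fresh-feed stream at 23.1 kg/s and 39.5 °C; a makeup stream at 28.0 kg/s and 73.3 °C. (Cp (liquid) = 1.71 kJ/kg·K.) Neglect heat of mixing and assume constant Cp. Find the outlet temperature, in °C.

Energy balance with Q = 0: Σ ṁᵢCp,ᵢ(T_out − Tᵢ) = 0
Σ ṁᵢCp,ᵢTᵢ = 8.84×1.71×-57.7 + 23.1×1.71×39.5 + 28.0×1.71×73.3 = 4197.7
Σ ṁᵢCp,ᵢ = 8.84×1.71 + 23.1×1.71 + 28.0×1.71 = 102.5
T_out = 4197.7 / 102.5 = 40.954 °C

T_out = 41.0 °C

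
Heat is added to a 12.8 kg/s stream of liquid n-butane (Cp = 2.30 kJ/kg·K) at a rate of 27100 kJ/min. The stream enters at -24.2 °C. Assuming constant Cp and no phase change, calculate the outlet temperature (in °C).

Q = 27100 kJ/min = 451.67 kJ/s
ΔT = Q/(ṁ·Cp) = 451.67/(12.8×2.30) = 15.342 K
T_out = -24.2 + 15.342 = -8.8581 °C

T_out = -8.86 °C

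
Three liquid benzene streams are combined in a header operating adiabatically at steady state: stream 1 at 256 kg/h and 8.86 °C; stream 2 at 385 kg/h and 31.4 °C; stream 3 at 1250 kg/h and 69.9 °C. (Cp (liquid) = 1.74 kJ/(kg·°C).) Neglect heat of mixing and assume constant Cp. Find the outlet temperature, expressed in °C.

Energy balance with Q = 0: Σ ṁᵢCp,ᵢ(T_out − Tᵢ) = 0
Σ ṁᵢCp,ᵢTᵢ = 256×1.74×8.86 + 385×1.74×31.4 + 1250×1.74×69.9 = 177010
Σ ṁᵢCp,ᵢ = 256×1.74 + 385×1.74 + 1250×1.74 = 3290.3
T_out = 177010 / 3290.3 = 53.798 °C

T_out = 53.8 °C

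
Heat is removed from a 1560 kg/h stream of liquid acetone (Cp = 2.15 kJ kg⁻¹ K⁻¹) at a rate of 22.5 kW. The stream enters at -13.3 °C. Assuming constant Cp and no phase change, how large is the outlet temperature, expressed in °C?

Q = 22.5 kW = 81000 kJ/h
ΔT = Q/(ṁ·Cp) = 81000/(1560×2.15) = 24.15 K
T_out = -13.3 − 24.15 = -37.45 °C

T_out = -37.5 °C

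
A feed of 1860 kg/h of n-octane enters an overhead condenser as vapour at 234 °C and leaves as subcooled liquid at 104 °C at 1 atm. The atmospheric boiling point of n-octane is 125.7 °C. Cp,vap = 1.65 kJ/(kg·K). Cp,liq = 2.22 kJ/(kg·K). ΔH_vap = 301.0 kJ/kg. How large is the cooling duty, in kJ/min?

vapour 234→125.7 °C: -178.69 kJ/kg
condensation at 125.7 °C: -301 kJ/kg
liquid 125.7→104 °C: -48.174 kJ/kg
Δh = -178.69 + -301 + -48.174 = -527.87 kJ/kg
Q = ṁ·Δh = 1860 kg/h × -527.87 kJ/kg = -981840 kJ/h
|Q| = 272.73 kW = 16364 kJ/min

Q_c = 16400 kJ/min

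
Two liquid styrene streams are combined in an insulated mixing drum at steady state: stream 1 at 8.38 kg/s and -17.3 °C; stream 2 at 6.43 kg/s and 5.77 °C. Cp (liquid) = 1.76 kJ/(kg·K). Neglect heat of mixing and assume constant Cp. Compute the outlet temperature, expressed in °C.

T_out = -7.28 °C

No heat crosses the boundary, so H_out = H_in.
Σ ṁᵢCp,ᵢTᵢ = 8.38×1.76×-17.3 + 6.43×1.76×5.77 = -189.86
Σ ṁᵢCp,ᵢ = 8.38×1.76 + 6.43×1.76 = 26.066
T_out = -189.86 / 26.066 = -7.2838 °C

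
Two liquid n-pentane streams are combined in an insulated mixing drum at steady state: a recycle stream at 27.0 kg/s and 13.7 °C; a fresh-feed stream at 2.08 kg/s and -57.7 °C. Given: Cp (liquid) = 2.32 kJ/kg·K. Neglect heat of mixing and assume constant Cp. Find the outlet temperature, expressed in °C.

Adiabatic, steady state ⇒ Σ ṁᵢCp,ᵢ(T_out − Tᵢ) = 0
T_out = Σ ṁᵢCp,ᵢTᵢ / Σ ṁᵢCp,ᵢ
      = 579.73 / 67.466 = 8.593 °C

T_out = 8.59 °C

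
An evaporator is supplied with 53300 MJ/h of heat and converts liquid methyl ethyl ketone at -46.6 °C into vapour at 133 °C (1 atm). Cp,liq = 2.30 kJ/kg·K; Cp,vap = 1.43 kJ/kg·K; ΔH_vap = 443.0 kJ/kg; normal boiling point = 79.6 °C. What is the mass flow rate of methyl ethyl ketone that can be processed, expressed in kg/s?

ṁ = 18.3 kg/s

Δh = 2.30×(79.6−-46.6) + 443.0 + 1.43×(133−79.6) = 809.62 kJ/kg
Q = 53300 MJ/h = 14806 kJ/s = 14806 kJ/s
ṁ = Q/Δh = 14806 / 809.62 = 18.287 kg/s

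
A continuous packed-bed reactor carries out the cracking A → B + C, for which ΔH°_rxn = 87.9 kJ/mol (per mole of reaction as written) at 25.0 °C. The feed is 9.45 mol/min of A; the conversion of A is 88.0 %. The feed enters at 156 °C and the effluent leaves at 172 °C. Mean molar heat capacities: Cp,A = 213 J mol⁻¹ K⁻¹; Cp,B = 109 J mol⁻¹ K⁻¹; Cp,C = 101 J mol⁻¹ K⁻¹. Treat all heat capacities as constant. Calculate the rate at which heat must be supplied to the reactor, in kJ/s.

Q_in = 12.7 kJ/s

Extent of reaction ξ = 0.880 × 9.45 = 8.316 mol/min
Reaction term: ξ·ΔH°_rxn = 8.316 × 87.9 = 730.98 kJ/min
Sensible, feed 156→25 °C: -263.68 kJ/min
Outlet flows (mol/min): A 1.134, B 8.316, C 8.316
Sensible, products 25→172 °C: 292.22 kJ/min
Q = ΔH = 759.51 kJ/min = 12.659 kW
Heat supplied = 12.659 kJ/s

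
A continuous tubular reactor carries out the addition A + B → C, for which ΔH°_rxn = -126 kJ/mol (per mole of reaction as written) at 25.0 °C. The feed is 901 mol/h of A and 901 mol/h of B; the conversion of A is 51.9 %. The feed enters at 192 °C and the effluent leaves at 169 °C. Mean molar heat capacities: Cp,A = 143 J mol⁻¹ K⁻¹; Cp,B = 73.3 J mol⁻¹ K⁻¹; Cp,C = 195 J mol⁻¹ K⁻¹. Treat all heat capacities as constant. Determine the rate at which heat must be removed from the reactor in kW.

Q_out = 18.0 kW

Extent of reaction ξ = 0.519 × 901 = 467.62 mol/h
Reaction term: ξ·ΔH°_rxn = 467.62 × -126 = -58920 kJ/h
Sensible, feed 192→25 °C: -32546 kJ/h
Outlet flows (mol/h): A 433.38, B 433.38, C 467.62
Sensible, products 25→169 °C: 26629 kJ/h
Q = ΔH = -64837 kJ/h = -18.01 kW
Heat removed = 18.01 kW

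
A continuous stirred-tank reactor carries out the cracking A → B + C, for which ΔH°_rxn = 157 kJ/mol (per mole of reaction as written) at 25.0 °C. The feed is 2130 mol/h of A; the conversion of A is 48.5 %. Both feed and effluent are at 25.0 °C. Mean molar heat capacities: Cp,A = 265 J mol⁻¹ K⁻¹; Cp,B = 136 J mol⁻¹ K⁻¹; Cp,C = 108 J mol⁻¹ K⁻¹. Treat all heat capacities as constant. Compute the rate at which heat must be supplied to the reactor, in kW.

Q_in = 45.1 kW

Extent of reaction ξ = 0.485 × 2130 = 1033 mol/h
Reaction term: ξ·ΔH°_rxn = 1033 × 157 = 162190 kJ/h
Q = ΔH = 162190 kJ/h = 45.052 kW
Heat supplied = 45.052 kW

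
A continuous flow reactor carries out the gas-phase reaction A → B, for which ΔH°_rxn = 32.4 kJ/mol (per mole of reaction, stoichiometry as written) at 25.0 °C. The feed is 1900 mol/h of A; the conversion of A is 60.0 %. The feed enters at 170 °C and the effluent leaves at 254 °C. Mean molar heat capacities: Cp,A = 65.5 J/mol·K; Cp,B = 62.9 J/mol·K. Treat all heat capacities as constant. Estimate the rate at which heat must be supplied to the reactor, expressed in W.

Q_in = 13000 W

Extent of reaction ξ = 0.600 × 1900 = 1140 mol/h
Reaction term: ξ·ΔH°_rxn = 1140 × 32.4 = 36936 kJ/h
Sensible, feed 170→25 °C: -18045 kJ/h
Outlet flows (mol/h): A 760, B 1140
Sensible, products 25→254 °C: 27820 kJ/h
Q = ΔH = 46711 kJ/h = 12.975 kW
Heat supplied = 12975 W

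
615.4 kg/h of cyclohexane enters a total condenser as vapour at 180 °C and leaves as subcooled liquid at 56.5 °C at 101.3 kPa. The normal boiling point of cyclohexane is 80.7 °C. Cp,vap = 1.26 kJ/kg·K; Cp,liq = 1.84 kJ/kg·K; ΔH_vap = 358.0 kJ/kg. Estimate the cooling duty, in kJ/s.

Q_c = 90.2 kJ/s

vapour 180→80.7 °C: -125.12 kJ/kg
condensation at 80.7 °C: -358 kJ/kg
liquid 80.7→56.5 °C: -44.528 kJ/kg
Δh = -125.12 + -358 + -44.528 = -527.65 kJ/kg
Q = ṁ·Δh = 615.4 kg/h × -527.65 kJ/kg = -324710 kJ/h
|Q| = 90.198 kW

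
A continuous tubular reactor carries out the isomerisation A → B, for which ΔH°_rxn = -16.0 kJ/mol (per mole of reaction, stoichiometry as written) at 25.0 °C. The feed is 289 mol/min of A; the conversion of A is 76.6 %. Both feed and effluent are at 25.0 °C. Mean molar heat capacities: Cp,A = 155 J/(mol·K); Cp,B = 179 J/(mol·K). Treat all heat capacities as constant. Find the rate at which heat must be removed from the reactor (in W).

Extent of reaction ξ = 0.766 × 289 = 221.37 mol/min
Reaction term: ξ·ΔH°_rxn = 221.37 × -16.0 = -3542 kJ/min
Q = ΔH = -3542 kJ/min = -59.033 kW
Heat removed = 59033 W

Q_out = 59000 W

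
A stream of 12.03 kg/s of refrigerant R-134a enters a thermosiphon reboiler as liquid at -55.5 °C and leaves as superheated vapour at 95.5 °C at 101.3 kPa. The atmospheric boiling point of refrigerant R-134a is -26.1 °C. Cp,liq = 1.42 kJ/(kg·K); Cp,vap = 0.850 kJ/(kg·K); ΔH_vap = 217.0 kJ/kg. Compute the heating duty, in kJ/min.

liquid -55.5→-26.1 °C: 41.748 kJ/kg
vaporisation at -26.1 °C: 217 kJ/kg
vapour -26.1→95.5 °C: 103.36 kJ/kg
Δh = 41.748 + 217 + 103.36 = 362.11 kJ/kg
Q = ṁ·Δh = 12.03 kg/s × 362.11 kJ/kg = 4356.2 kJ/s
|Q| = 4356.2 kW = 261370 kJ/min

Q = 261000 kJ/min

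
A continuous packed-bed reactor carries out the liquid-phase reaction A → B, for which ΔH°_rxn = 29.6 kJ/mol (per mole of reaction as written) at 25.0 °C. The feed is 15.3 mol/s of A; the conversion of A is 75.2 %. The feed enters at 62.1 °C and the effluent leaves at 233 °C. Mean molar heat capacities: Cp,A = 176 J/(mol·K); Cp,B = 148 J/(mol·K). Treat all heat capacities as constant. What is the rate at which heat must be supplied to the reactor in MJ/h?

Q_in = 2640 MJ/h

Extent of reaction ξ = 0.752 × 15.3 = 11.506 mol/s
Reaction term: ξ·ΔH°_rxn = 11.506 × 29.6 = 340.57 kJ/s
Sensible, feed 62.1→25 °C: -99.903 kJ/s
Outlet flows (mol/s): A 3.7944, B 11.506
Sensible, products 25→233 °C: 493.09 kJ/s
Q = ΔH = 733.76 kJ/s = 733.76 kW
Heat supplied = 2641.5 MJ/h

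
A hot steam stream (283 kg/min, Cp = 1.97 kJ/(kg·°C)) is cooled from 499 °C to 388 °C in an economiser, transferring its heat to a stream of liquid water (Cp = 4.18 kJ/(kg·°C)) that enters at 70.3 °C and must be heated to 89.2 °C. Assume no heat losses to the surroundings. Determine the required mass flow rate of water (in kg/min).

Heat released by hot stream: Q = 283 × 1.97 × (499 − 388) = 61884 kJ/min
Energy balance on cold side (adiabatic exchanger): Q = ṁ_c·Cp_c·(T_c,out − T_c,in)
ṁ_c = 61884 / [4.18 × (89.2 − 70.3)] = 783.32 kg/min

ṁ_c = 783 kg/min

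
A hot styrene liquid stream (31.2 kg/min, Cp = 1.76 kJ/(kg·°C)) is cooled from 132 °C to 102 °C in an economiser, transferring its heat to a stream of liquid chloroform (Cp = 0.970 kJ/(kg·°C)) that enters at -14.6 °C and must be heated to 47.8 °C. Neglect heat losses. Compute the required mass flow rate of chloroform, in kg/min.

Heat released by hot stream: Q = 31.2 × 1.76 × (132 − 102) = 1647.4 kJ/min
Energy balance on cold side (adiabatic exchanger): Q = ṁ_c·Cp_c·(T_c,out − T_c,in)
ṁ_c = 1647.4 / [0.970 × (47.8 − -14.6)] = 27.216 kg/min

ṁ_c = 27.2 kg/min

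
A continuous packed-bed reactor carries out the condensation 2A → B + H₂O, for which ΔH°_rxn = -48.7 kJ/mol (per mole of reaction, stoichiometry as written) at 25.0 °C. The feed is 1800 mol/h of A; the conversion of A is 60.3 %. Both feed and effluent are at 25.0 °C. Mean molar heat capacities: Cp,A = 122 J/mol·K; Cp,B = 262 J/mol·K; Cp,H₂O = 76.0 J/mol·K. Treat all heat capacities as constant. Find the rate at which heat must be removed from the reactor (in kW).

Extent of reaction ξ = 0.603 × 1800 / 2 = 542.7 mol/h
Reaction term: ξ·ΔH°_rxn = 542.7 × -48.7 = -26429 kJ/h
Q = ΔH = -26429 kJ/h = -7.3415 kW
Heat removed = 7.3415 kW

Q_out = 7.34 kW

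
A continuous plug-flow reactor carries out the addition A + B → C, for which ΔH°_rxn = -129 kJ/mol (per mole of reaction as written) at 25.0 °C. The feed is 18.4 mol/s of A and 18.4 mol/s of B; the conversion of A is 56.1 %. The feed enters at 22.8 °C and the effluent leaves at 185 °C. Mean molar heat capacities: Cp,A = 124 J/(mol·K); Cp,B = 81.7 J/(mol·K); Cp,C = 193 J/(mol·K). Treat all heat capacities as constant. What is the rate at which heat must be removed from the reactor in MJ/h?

Extent of reaction ξ = 0.561 × 18.4 = 10.322 mol/s
Reaction term: ξ·ΔH°_rxn = 10.322 × -129 = -1331.6 kJ/s
Sensible, feed 22.8→25 °C: 8.3267 kJ/s
Outlet flows (mol/s): A 8.0776, B 8.0776, C 10.322
Sensible, products 25→185 °C: 584.61 kJ/s
Q = ΔH = -738.66 kJ/s = -738.66 kW
Heat removed = 2659.2 MJ/h

Q_out = 2660 MJ/h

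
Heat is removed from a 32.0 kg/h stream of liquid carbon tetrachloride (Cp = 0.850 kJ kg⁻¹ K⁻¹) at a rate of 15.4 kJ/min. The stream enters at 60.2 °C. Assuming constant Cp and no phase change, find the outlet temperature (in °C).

T_out = 26.2 °C

Q = 15.4 kJ/min = 924 kJ/h
ΔT = Q/(ṁ·Cp) = 924/(32.0×0.850) = 33.971 K
T_out = 60.2 − 33.971 = 26.229 °C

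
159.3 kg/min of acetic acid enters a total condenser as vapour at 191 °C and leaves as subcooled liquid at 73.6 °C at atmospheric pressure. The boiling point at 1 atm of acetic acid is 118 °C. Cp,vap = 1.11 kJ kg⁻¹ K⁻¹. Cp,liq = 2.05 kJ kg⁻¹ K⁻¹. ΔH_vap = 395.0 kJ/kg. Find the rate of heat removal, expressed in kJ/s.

vapour 191→118 °C: -81.03 kJ/kg
condensation at 118 °C: -395 kJ/kg
liquid 118→73.6 °C: -91.02 kJ/kg
Δh = -81.03 + -395 + -91.02 = -567.05 kJ/kg
Q = ṁ·Δh = 159.3 kg/min × -567.05 kJ/kg = -90331 kJ/min
|Q| = 1505.5 kW

Q_c = 1510 kJ/s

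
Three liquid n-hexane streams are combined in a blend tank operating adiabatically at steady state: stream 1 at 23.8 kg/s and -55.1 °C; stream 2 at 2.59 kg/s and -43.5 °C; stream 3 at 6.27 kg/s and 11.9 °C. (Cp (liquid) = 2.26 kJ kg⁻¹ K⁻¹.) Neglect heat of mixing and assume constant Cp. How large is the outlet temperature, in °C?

T_out = -41.3 °C

Energy balance with Q = 0: Σ ṁᵢCp,ᵢ(T_out − Tᵢ) = 0
Σ ṁᵢCp,ᵢTᵢ = 23.8×2.26×-55.1 + 2.59×2.26×-43.5 + 6.27×2.26×11.9 = -3049.7
Σ ṁᵢCp,ᵢ = 23.8×2.26 + 2.59×2.26 + 6.27×2.26 = 73.812
T_out = -3049.7 / 73.812 = -41.318 °C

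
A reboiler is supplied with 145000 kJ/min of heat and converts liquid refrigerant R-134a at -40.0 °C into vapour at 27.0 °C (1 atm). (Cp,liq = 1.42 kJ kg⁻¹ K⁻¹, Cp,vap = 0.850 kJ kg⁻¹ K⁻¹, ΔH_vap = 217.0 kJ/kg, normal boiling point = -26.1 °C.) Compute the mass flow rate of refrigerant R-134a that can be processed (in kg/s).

Δh = 1.42×(-26.1−-40.0) + 217.0 + 0.850×(27.0−-26.1) = 281.87 kJ/kg
Q = 145000 kJ/min = 2416.7 kJ/s = 2416.7 kJ/s
ṁ = Q/Δh = 2416.7 / 281.87 = 8.5736 kg/s

ṁ = 8.57 kg/s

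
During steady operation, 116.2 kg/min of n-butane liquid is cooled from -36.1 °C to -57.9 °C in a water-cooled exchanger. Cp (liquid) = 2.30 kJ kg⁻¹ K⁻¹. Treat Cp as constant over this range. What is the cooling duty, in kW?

Q_c = 97.1 kW

Q = ṁ·Cp·ΔT = 116.2 × 2.30 × (-57.9 − -36.1) = -5826.3 kJ/min
Converting: 5826.3 / 60 s = 97.104 kW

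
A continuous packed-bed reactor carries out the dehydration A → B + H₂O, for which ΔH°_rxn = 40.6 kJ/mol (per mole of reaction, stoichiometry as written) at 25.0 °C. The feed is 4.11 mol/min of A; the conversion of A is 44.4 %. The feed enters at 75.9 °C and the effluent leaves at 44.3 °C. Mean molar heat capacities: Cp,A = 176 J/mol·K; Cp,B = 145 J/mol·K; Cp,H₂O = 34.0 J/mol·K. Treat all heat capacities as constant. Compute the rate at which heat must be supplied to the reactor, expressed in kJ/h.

Extent of reaction ξ = 0.444 × 4.11 = 1.8248 mol/min
Reaction term: ξ·ΔH°_rxn = 1.8248 × 40.6 = 74.089 kJ/min
Sensible, feed 75.9→25 °C: -36.819 kJ/min
Outlet flows (mol/min): A 2.2852, B 1.8248, H₂O 1.8248
Sensible, products 25→44.3 °C: 14.067 kJ/min
Q = ΔH = 51.336 kJ/min = 0.8556 kW
Heat supplied = 3080.2 kJ/h

Q_in = 3080 kJ/h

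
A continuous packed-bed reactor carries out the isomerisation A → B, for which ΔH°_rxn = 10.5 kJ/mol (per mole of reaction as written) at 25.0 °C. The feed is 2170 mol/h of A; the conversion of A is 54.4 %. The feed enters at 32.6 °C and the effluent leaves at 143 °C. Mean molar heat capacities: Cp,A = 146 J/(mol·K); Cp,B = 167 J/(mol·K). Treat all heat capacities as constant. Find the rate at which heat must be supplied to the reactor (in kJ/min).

Extent of reaction ξ = 0.544 × 2170 = 1180.5 mol/h
Reaction term: ξ·ΔH°_rxn = 1180.5 × 10.5 = 12395 kJ/h
Sensible, feed 32.6→25 °C: -2407.8 kJ/h
Outlet flows (mol/h): A 989.52, B 1180.5
Sensible, products 25→143 °C: 40310 kJ/h
Q = ΔH = 50297 kJ/h = 13.971 kW
Heat supplied = 838.29 kJ/min

Q_in = 838 kJ/min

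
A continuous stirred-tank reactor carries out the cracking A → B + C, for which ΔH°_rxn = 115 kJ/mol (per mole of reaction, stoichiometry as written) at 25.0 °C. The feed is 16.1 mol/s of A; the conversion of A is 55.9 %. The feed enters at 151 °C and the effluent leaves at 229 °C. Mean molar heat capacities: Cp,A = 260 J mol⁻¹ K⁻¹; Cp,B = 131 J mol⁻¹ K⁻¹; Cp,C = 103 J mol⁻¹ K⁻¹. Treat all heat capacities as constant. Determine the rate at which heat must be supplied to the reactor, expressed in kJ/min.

Q_in = 78800 kJ/min

Extent of reaction ξ = 0.559 × 16.1 = 8.9999 mol/s
Reaction term: ξ·ΔH°_rxn = 8.9999 × 115 = 1035 kJ/s
Sensible, feed 151→25 °C: -527.44 kJ/s
Outlet flows (mol/s): A 7.1001, B 8.9999, C 8.9999
Sensible, products 25→229 °C: 806.21 kJ/s
Q = ΔH = 1313.8 kJ/s = 1313.8 kW
Heat supplied = 78826 kJ/min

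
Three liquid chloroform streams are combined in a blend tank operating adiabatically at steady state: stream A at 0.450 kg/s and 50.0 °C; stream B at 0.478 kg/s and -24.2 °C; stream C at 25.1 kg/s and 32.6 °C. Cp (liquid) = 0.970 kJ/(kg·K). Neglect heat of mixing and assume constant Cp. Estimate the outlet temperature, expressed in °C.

Energy balance with Q = 0: Σ ṁᵢCp,ᵢ(T_out − Tᵢ) = 0
Σ ṁᵢCp,ᵢTᵢ = 0.450×0.970×50.0 + 0.478×0.970×-24.2 + 25.1×0.970×32.6 = 804.32
Σ ṁᵢCp,ᵢ = 0.450×0.970 + 0.478×0.970 + 25.1×0.970 = 25.247
T_out = 804.32 / 25.247 = 31.858 °C

T_out = 31.9 °C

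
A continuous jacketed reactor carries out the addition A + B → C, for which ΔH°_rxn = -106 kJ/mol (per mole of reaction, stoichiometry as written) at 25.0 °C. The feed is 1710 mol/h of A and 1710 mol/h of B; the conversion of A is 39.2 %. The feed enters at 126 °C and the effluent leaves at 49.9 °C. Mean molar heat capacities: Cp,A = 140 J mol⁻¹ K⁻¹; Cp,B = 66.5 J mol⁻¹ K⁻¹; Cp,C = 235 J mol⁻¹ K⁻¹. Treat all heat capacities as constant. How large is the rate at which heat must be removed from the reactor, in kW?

Q_out = 27.1 kW

Extent of reaction ξ = 0.392 × 1710 = 670.32 mol/h
Reaction term: ξ·ΔH°_rxn = 670.32 × -106 = -71054 kJ/h
Sensible, feed 126→25 °C: -35665 kJ/h
Outlet flows (mol/h): A 1039.7, B 1039.7, C 670.32
Sensible, products 25→49.9 °C: 9268.3 kJ/h
Q = ΔH = -97450 kJ/h = -27.07 kW
Heat removed = 27.07 kW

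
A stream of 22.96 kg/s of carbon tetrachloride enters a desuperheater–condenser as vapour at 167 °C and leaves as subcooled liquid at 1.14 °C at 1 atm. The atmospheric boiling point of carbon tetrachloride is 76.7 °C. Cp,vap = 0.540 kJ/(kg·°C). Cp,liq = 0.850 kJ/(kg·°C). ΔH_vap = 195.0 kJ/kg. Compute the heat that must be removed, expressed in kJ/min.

Q_c = 424000 kJ/min

vapour 167→76.7 °C: -48.762 kJ/kg
condensation at 76.7 °C: -195 kJ/kg
liquid 76.7→1.14 °C: -64.226 kJ/kg
Δh = -48.762 + -195 + -64.226 = -307.99 kJ/kg
Q = ṁ·Δh = 22.96 kg/s × -307.99 kJ/kg = -7071.4 kJ/s
|Q| = 7071.4 kW = 424280 kJ/min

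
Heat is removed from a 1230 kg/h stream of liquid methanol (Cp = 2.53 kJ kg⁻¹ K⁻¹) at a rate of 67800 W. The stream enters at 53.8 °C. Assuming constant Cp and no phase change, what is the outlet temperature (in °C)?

T_out = -24.6 °C

Q = 67800 W = 244080 kJ/h
ΔT = Q/(ṁ·Cp) = 244080/(1230×2.53) = 78.434 K
T_out = 53.8 − 78.434 = -24.634 °C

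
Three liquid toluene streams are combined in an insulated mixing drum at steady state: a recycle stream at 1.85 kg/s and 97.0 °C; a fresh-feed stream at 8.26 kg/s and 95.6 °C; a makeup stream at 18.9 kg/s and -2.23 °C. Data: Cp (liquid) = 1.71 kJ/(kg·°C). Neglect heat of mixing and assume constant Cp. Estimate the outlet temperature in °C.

T_out = 32.0 °C

No heat crosses the boundary, so H_out = H_in.
Σ ṁᵢCp,ᵢTᵢ = 1.85×1.71×97.0 + 8.26×1.71×95.6 + 18.9×1.71×-2.23 = 1585.1
Σ ṁᵢCp,ᵢ = 1.85×1.71 + 8.26×1.71 + 18.9×1.71 = 49.607
T_out = 1585.1 / 49.607 = 31.953 °C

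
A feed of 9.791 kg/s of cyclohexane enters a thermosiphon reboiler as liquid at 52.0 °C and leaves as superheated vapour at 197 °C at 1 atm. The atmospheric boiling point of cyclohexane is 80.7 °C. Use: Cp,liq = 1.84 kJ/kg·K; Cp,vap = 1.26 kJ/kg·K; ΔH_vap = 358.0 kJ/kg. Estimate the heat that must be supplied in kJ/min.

Q = 327000 kJ/min

liquid 52.0→80.7 °C: 52.808 kJ/kg
vaporisation at 80.7 °C: 358 kJ/kg
vapour 80.7→197 °C: 146.54 kJ/kg
Δh = 52.808 + 358 + 146.54 = 557.35 kJ/kg
Q = ṁ·Δh = 9.791 kg/s × 557.35 kJ/kg = 5457 kJ/s
|Q| = 5457 kW = 327420 kJ/min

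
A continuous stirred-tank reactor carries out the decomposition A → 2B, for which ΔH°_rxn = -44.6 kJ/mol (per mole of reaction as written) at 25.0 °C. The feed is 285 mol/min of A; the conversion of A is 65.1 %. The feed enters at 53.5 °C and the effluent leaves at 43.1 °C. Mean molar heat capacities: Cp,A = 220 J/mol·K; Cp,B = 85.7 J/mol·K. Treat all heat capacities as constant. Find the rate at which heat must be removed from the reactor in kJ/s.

Extent of reaction ξ = 0.651 × 285 = 185.53 mol/min
Reaction term: ξ·ΔH°_rxn = 185.53 × -44.6 = -8274.9 kJ/min
Sensible, feed 53.5→25 °C: -1787 kJ/min
Outlet flows (mol/min): A 99.465, B 371.07
Sensible, products 25→43.1 °C: 971.66 kJ/min
Q = ΔH = -9090.1 kJ/min = -151.5 kW
Heat removed = 151.5 kJ/s

Q_out = 152 kJ/s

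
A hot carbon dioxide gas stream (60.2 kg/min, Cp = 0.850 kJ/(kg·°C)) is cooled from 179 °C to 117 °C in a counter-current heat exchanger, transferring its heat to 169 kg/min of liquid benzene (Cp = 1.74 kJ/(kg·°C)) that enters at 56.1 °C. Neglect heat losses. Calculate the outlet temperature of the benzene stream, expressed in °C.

T_c,out = 66.9 °C

Heat released by hot stream: Q = 60.2 × 0.850 × (179 − 117) = 3172.5 kJ/min
Energy balance on cold side (adiabatic exchanger): Q = ṁ_c·Cp_c·(T_c,out − T_c,in)
T_c,out = 56.1 + 3172.5/(169 × 1.74) = 66.889 °C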